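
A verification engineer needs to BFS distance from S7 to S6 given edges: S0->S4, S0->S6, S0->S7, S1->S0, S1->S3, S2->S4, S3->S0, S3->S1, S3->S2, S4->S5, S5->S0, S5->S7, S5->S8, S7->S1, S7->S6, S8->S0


BFS layer-by-layer from S7:
  dist 0: {S7}
  dist 1: {S1, S6}
  -> S6 reached at distance 1
Shortest path length = 1

1


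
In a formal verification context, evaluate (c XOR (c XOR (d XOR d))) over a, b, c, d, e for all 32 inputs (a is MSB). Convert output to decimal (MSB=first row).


Formula: (c XOR (c XOR (d XOR d))) over a, b, c, d, e (32 rows)
Evaluate each row (bits = a,b,c,d,e, MSB first):
  row 0 [00000]: (0 XOR (0 XOR (0 XOR 0))) -> 0
  row 1 [00001]: (0 XOR (0 XOR (0 XOR 0))) -> 0
  row 2 [00010]: (0 XOR (0 XOR (1 XOR 1))) -> 0
  row 3 [00011]: (0 XOR (0 XOR (1 XOR 1))) -> 0
  row 4 [00100]: (1 XOR (1 XOR (0 XOR 0))) -> 0
  row 5 [00101]: (1 XOR (1 XOR (0 XOR 0))) -> 0
  row 6 [00110]: (1 XOR (1 XOR (1 XOR 1))) -> 0
  row 7 [00111]: (1 XOR (1 XOR (1 XOR 1))) -> 0
  row 8 [01000]: (0 XOR (0 XOR (0 XOR 0))) -> 0
  row 9 [01001]: (0 XOR (0 XOR (0 XOR 0))) -> 0
  row 10 [01010]: (0 XOR (0 XOR (1 XOR 1))) -> 0
  row 11 [01011]: (0 XOR (0 XOR (1 XOR 1))) -> 0
  row 12 [01100]: (1 XOR (1 XOR (0 XOR 0))) -> 0
  row 13 [01101]: (1 XOR (1 XOR (0 XOR 0))) -> 0
  row 14 [01110]: (1 XOR (1 XOR (1 XOR 1))) -> 0
  row 15 [01111]: (1 XOR (1 XOR (1 XOR 1))) -> 0
  row 16 [10000]: (0 XOR (0 XOR (0 XOR 0))) -> 0
  row 17 [10001]: (0 XOR (0 XOR (0 XOR 0))) -> 0
  row 18 [10010]: (0 XOR (0 XOR (1 XOR 1))) -> 0
  row 19 [10011]: (0 XOR (0 XOR (1 XOR 1))) -> 0
  row 20 [10100]: (1 XOR (1 XOR (0 XOR 0))) -> 0
  row 21 [10101]: (1 XOR (1 XOR (0 XOR 0))) -> 0
  row 22 [10110]: (1 XOR (1 XOR (1 XOR 1))) -> 0
  row 23 [10111]: (1 XOR (1 XOR (1 XOR 1))) -> 0
  row 24 [11000]: (0 XOR (0 XOR (0 XOR 0))) -> 0
  row 25 [11001]: (0 XOR (0 XOR (0 XOR 0))) -> 0
  row 26 [11010]: (0 XOR (0 XOR (1 XOR 1))) -> 0
  row 27 [11011]: (0 XOR (0 XOR (1 XOR 1))) -> 0
  row 28 [11100]: (1 XOR (1 XOR (0 XOR 0))) -> 0
  row 29 [11101]: (1 XOR (1 XOR (0 XOR 0))) -> 0
  row 30 [11110]: (1 XOR (1 XOR (1 XOR 1))) -> 0
  row 31 [11111]: (1 XOR (1 XOR (1 XOR 1))) -> 0
Full result column, 4 rows per line (a,b,c fixed per line; d,e runs 00..11 left to right):
  rows 0-3 [a,b,c=000]: 0000  = hex 0
  rows 4-7 [a,b,c=001]: 0000  = hex 0
  rows 8-11 [a,b,c=010]: 0000  = hex 0
  rows 12-15 [a,b,c=011]: 0000  = hex 0
  rows 16-19 [a,b,c=100]: 0000  = hex 0
  rows 20-23 [a,b,c=101]: 0000  = hex 0
  rows 24-27 [a,b,c=110]: 0000  = hex 0
  rows 28-31 [a,b,c=111]: 0000  = hex 0
Output column (row 0 .. row 31) = 00000000000000000000000000000000
Output column grouped in 4s = 0000 0000 0000 0000 0000 0000 0000 0000 = 0x00000000
Convert to decimal digit by digit (value = value*16 + digit):
  0 -> 0
  0*16 + 0 = 0
  0*16 + 0 = 0
  0*16 + 0 = 0
  0*16 + 0 = 0
  0*16 + 0 = 0
  0*16 + 0 = 0
  0*16 + 0 = 0
Decimal = 0

0


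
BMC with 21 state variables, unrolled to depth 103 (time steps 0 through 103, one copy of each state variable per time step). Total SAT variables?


BMC unrolls to depth k, creating one copy of each state var for steps 0..k.
Step count = 103 + 1 = 104 (steps 0 through 103)
Vars per step = 21
Total = 21 * 104 = 2184

2184


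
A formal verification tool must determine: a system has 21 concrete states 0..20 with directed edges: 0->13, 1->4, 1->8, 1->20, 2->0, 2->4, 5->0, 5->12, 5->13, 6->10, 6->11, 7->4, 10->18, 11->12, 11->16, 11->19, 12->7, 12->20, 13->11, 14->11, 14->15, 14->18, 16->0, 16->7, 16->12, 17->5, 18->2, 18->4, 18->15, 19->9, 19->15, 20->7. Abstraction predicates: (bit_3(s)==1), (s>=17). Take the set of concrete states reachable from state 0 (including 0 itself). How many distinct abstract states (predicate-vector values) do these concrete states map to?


BFS from 0:
Concrete reachable: {0, 4, 7, 9, 11, 12, 13, 15, 16, 19, 20}
Abstract via predicates (bit_3(s)==1), (s>=17):
  (0,0) <- {0, 4, 7, 16}
  (0,1) <- {19, 20}
  (1,0) <- {9, 11, 12, 13, 15}
Distinct abstract states = 3

3


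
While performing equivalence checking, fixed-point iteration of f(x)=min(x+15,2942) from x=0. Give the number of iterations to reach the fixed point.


Step 1: x=0, cap=2942, increment=15
Step 2: x grows by 15 each step until capped at 2942; fixed point is x=2942
Step 3: iterations = ceil(2942/15) = 197

197


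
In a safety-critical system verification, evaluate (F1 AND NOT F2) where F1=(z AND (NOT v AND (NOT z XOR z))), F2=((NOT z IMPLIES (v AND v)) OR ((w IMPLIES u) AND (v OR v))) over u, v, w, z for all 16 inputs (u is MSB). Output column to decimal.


F1 = (z AND (NOT v AND (NOT z XOR z)))
F2 = ((NOT z IMPLIES (v AND v)) OR ((w IMPLIES u) AND (v OR v)))
Counterexample to F1=>F2 is where F1=1 and F2=0.
Evaluate each row (bits = u,v,w,z, MSB first):
  row 0 [0000]: F1=0 F2=0 -> F1&~F2 -> 0
  row 1 [0001]: F1=1 F2=1 -> F1&~F2 -> 0
  row 2 [0010]: F1=0 F2=0 -> F1&~F2 -> 0
  row 3 [0011]: F1=1 F2=1 -> F1&~F2 -> 0
  row 4 [0100]: F1=0 F2=1 -> F1&~F2 -> 0
  row 5 [0101]: F1=0 F2=1 -> F1&~F2 -> 0
  row 6 [0110]: F1=0 F2=1 -> F1&~F2 -> 0
  row 7 [0111]: F1=0 F2=1 -> F1&~F2 -> 0
  row 8 [1000]: F1=0 F2=0 -> F1&~F2 -> 0
  row 9 [1001]: F1=1 F2=1 -> F1&~F2 -> 0
  row 10 [1010]: F1=0 F2=0 -> F1&~F2 -> 0
  row 11 [1011]: F1=1 F2=1 -> F1&~F2 -> 0
  row 12 [1100]: F1=0 F2=1 -> F1&~F2 -> 0
  row 13 [1101]: F1=0 F2=1 -> F1&~F2 -> 0
  row 14 [1110]: F1=0 F2=1 -> F1&~F2 -> 0
  row 15 [1111]: F1=0 F2=1 -> F1&~F2 -> 0
Full result column, 4 rows per line (u,v fixed per line; w,z runs 00..11 left to right):
  rows 0-3 [u,v=00]: 0000  = hex 0
  rows 4-7 [u,v=01]: 0000  = hex 0
  rows 8-11 [u,v=10]: 0000  = hex 0
  rows 12-15 [u,v=11]: 0000  = hex 0
Counterexample vector (row 0 .. row 15) = 0000000000000000
Output column grouped in 4s = 0000 0000 0000 0000 = 0x0000
Convert to decimal digit by digit (value = value*16 + digit):
  0 -> 0
  0*16 + 0 = 0
  0*16 + 0 = 0
  0*16 + 0 = 0
Decimal = 0

0


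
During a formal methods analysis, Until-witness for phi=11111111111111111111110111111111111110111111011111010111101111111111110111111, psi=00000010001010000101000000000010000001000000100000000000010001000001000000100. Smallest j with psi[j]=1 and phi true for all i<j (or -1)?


(phi U psi) at 0: need smallest j with psi[j]=1 and phi[i]=1 for all i in [0,j).
Scan from step 0:
  step 0: phi=1, psi=0 -> continue
  step 1: phi=1, psi=0 -> continue
  step 2: phi=1, psi=0 -> continue
  step 3: phi=1, psi=0 -> continue
  step 6: psi=1 and phi held for [0,6) -> witness found
Witness step = 6

6


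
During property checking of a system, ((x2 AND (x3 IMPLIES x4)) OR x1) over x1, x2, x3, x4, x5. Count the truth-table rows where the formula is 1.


Formula: ((x2 AND (x3 IMPLIES x4)) OR x1) over 5 vars (32 rows)
Evaluate each row (x1, x2, x3, x4, x5 as bits, MSB first):
  row 0 [00000]: ((0 AND (0 IMPLIES 0)) OR 0) -> 0
  row 1 [00001]: ((0 AND (0 IMPLIES 0)) OR 0) -> 0
  row 2 [00010]: ((0 AND (0 IMPLIES 1)) OR 0) -> 0
  row 3 [00011]: ((0 AND (0 IMPLIES 1)) OR 0) -> 0
  row 4 [00100]: ((0 AND (1 IMPLIES 0)) OR 0) -> 0
  row 5 [00101]: ((0 AND (1 IMPLIES 0)) OR 0) -> 0
  row 6 [00110]: ((0 AND (1 IMPLIES 1)) OR 0) -> 0
  row 7 [00111]: ((0 AND (1 IMPLIES 1)) OR 0) -> 0
  row 8 [01000]: ((1 AND (0 IMPLIES 0)) OR 0) -> 1
  row 9 [01001]: ((1 AND (0 IMPLIES 0)) OR 0) -> 1
  row 10 [01010]: ((1 AND (0 IMPLIES 1)) OR 0) -> 1
  row 11 [01011]: ((1 AND (0 IMPLIES 1)) OR 0) -> 1
  row 12 [01100]: ((1 AND (1 IMPLIES 0)) OR 0) -> 0
  row 13 [01101]: ((1 AND (1 IMPLIES 0)) OR 0) -> 0
  row 14 [01110]: ((1 AND (1 IMPLIES 1)) OR 0) -> 1
  row 15 [01111]: ((1 AND (1 IMPLIES 1)) OR 0) -> 1
  row 16 [10000]: ((0 AND (0 IMPLIES 0)) OR 1) -> 1
  row 17 [10001]: ((0 AND (0 IMPLIES 0)) OR 1) -> 1
  row 18 [10010]: ((0 AND (0 IMPLIES 1)) OR 1) -> 1
  row 19 [10011]: ((0 AND (0 IMPLIES 1)) OR 1) -> 1
  row 20 [10100]: ((0 AND (1 IMPLIES 0)) OR 1) -> 1
  row 21 [10101]: ((0 AND (1 IMPLIES 0)) OR 1) -> 1
  row 22 [10110]: ((0 AND (1 IMPLIES 1)) OR 1) -> 1
  row 23 [10111]: ((0 AND (1 IMPLIES 1)) OR 1) -> 1
  row 24 [11000]: ((1 AND (0 IMPLIES 0)) OR 1) -> 1
  row 25 [11001]: ((1 AND (0 IMPLIES 0)) OR 1) -> 1
  row 26 [11010]: ((1 AND (0 IMPLIES 1)) OR 1) -> 1
  row 27 [11011]: ((1 AND (0 IMPLIES 1)) OR 1) -> 1
  row 28 [11100]: ((1 AND (1 IMPLIES 0)) OR 1) -> 1
  row 29 [11101]: ((1 AND (1 IMPLIES 0)) OR 1) -> 1
  row 30 [11110]: ((1 AND (1 IMPLIES 1)) OR 1) -> 1
  row 31 [11111]: ((1 AND (1 IMPLIES 1)) OR 1) -> 1
Full result column, 8 rows per line (x1,x2 fixed per line; x3,x4,x5 runs 000..111 left to right):
  rows 0-7 [x1,x2=00]: 00000000  (ones: 0)
  rows 8-15 [x1,x2=01]: 11110011  (ones: 6)
  rows 16-23 [x1,x2=10]: 11111111  (ones: 8)
  rows 24-31 [x1,x2=11]: 11111111  (ones: 8)
Count of 1-rows = 0+6+8+8 = 22

22


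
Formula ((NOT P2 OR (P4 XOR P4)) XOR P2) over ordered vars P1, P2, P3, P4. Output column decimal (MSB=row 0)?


Formula: ((NOT P2 OR (P4 XOR P4)) XOR P2) over P1, P2, P3, P4 (16 rows)
Evaluate each row (bits = P1,P2,P3,P4, MSB first):
  row 0 [0000]: ((NOT 0 OR (0 XOR 0)) XOR 0) -> 1
  row 1 [0001]: ((NOT 0 OR (1 XOR 1)) XOR 0) -> 1
  row 2 [0010]: ((NOT 0 OR (0 XOR 0)) XOR 0) -> 1
  row 3 [0011]: ((NOT 0 OR (1 XOR 1)) XOR 0) -> 1
  row 4 [0100]: ((NOT 1 OR (0 XOR 0)) XOR 1) -> 1
  row 5 [0101]: ((NOT 1 OR (1 XOR 1)) XOR 1) -> 1
  row 6 [0110]: ((NOT 1 OR (0 XOR 0)) XOR 1) -> 1
  row 7 [0111]: ((NOT 1 OR (1 XOR 1)) XOR 1) -> 1
  row 8 [1000]: ((NOT 0 OR (0 XOR 0)) XOR 0) -> 1
  row 9 [1001]: ((NOT 0 OR (1 XOR 1)) XOR 0) -> 1
  row 10 [1010]: ((NOT 0 OR (0 XOR 0)) XOR 0) -> 1
  row 11 [1011]: ((NOT 0 OR (1 XOR 1)) XOR 0) -> 1
  row 12 [1100]: ((NOT 1 OR (0 XOR 0)) XOR 1) -> 1
  row 13 [1101]: ((NOT 1 OR (1 XOR 1)) XOR 1) -> 1
  row 14 [1110]: ((NOT 1 OR (0 XOR 0)) XOR 1) -> 1
  row 15 [1111]: ((NOT 1 OR (1 XOR 1)) XOR 1) -> 1
Full result column, 4 rows per line (P1,P2 fixed per line; P3,P4 runs 00..11 left to right):
  rows 0-3 [P1,P2=00]: 1111  = hex F
  rows 4-7 [P1,P2=01]: 1111  = hex F
  rows 8-11 [P1,P2=10]: 1111  = hex F
  rows 12-15 [P1,P2=11]: 1111  = hex F
Output column (row 0 .. row 15) = 1111111111111111
Output column grouped in 4s = 1111 1111 1111 1111 = 0xFFFF
Convert to decimal digit by digit (value = value*16 + digit):
  F -> 15
  15*16 + 15 (F) = 255
  255*16 + 15 (F) = 4095
  4095*16 + 15 (F) = 65535
Decimal = 65535

65535


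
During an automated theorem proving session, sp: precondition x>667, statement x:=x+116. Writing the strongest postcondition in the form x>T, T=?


Formula: sp(P, x:=E) = exists old_x. (x = E[old_x/x]) AND P[old_x/x] (old_x is the value of x before the assignment; eliminate old_x by solving x = E[old_x/x] for old_x)
Step 1: Precondition P: x>667, i.e. old_x > 667
Step 2: Assignment gives x = old_x + 116, so old_x = x - 116
Step 3: Substitute into P: x - 116 > 667
Step 4: Simplify: x > 667+116 = 783

783


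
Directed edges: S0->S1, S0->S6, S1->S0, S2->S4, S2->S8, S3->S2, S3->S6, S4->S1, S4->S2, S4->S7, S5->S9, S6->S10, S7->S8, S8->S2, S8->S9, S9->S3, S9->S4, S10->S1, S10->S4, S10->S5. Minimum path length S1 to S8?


BFS layer-by-layer from S1:
  dist 0: {S1}
  dist 1: {S0}
  dist 2: {S6}
  dist 3: {S10}
  dist 4: {S4, S5}
  dist 5: {S2, S7, S9}
  dist 6: {S3, S8}
  -> S8 reached at distance 6
Shortest path length = 6

6


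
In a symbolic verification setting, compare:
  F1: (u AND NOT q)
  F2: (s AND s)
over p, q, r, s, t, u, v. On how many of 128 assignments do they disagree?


F1 = (u AND NOT q)
F2 = (s AND s)
Evaluate both on each of 128 rows (bits = p,q,r,s,t,u,v):
  row 0 [0000000]: F1=0 F2=0 -> 0
  row 1 [0000001]: F1=0 F2=0 -> 0
  row 2 [0000010]: F1=1 F2=0 (differ) -> 1
  row 3 [0000011]: F1=1 F2=0 (differ) -> 1
  row 4 [0000100]: F1=0 F2=0 -> 0
  (every remaining row is evaluated the same way; all 128 results are listed next)
Full result column, 8 rows per line (p,q,r,s fixed per line; t,u,v runs 000..111 left to right):
  rows 0-7 [p,q,r,s=0000]: 00110011  (ones: 4)
  rows 8-15 [p,q,r,s=0001]: 11001100  (ones: 4)
  rows 16-23 [p,q,r,s=0010]: 00110011  (ones: 4)
  rows 24-31 [p,q,r,s=0011]: 11001100  (ones: 4)
  rows 32-39 [p,q,r,s=0100]: 00000000  (ones: 0)
  rows 40-47 [p,q,r,s=0101]: 11111111  (ones: 8)
  rows 48-55 [p,q,r,s=0110]: 00000000  (ones: 0)
  rows 56-63 [p,q,r,s=0111]: 11111111  (ones: 8)
  rows 64-71 [p,q,r,s=1000]: 00110011  (ones: 4)
  rows 72-79 [p,q,r,s=1001]: 11001100  (ones: 4)
  rows 80-87 [p,q,r,s=1010]: 00110011  (ones: 4)
  rows 88-95 [p,q,r,s=1011]: 11001100  (ones: 4)
  rows 96-103 [p,q,r,s=1100]: 00000000  (ones: 0)
  rows 104-111 [p,q,r,s=1101]: 11111111  (ones: 8)
  rows 112-119 [p,q,r,s=1110]: 00000000  (ones: 0)
  rows 120-127 [p,q,r,s=1111]: 11111111  (ones: 8)
Disagreements = 4+4+4+4+0+8+0+8+4+4+4+4+0+8+0+8 = 64

64


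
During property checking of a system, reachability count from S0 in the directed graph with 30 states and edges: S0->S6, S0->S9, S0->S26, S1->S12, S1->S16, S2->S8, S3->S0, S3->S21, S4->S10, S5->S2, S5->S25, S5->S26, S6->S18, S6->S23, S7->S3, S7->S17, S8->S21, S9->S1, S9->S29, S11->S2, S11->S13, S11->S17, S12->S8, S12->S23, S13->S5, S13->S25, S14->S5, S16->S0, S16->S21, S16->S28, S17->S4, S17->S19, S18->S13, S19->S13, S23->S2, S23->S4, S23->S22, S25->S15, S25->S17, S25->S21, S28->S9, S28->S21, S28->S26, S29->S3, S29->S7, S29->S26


BFS from S0:
  layer 0: {S0}
  layer 1: {S6, S9, S26}
  layer 2: {S1, S18, S23, S29}
  layer 3: {S2, S3, S4, S7, S12, S13, S16, S22}
  layer 4: {S5, S8, S10, S17, S21, S25, S28}
  layer 5: {S15, S19}
Reachable set: {S0, S1, S2, S3, S4, S5, S6, S7, S8, S9, S10, S12, S13, S15, S16, S17, S18, S19, S21, S22, S23, S25, S26, S28, S29}
Count = 25

25


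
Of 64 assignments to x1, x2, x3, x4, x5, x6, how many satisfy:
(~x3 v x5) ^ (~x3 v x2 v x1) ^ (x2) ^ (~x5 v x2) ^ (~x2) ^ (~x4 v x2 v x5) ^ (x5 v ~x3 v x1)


CNF with 7 clauses over 6 vars (64 assignments).
An assignment satisfies CNF iff every clause has >=1 true literal.
Check each row (bits = x1,x2,x3,x4,x5,x6; clause T/F shown):
  row 0 [000000]: clauses=TTFTTTT -> 0
  row 1 [000001]: clauses=TTFTTTT -> 0
  row 2 [000010]: clauses=TTFFTTT -> 0
  row 3 [000011]: clauses=TTFFTTT -> 0
  row 4 [000100]: clauses=TTFTTFT -> 0
  (every remaining row is evaluated the same way; all 64 results are listed next)
Full result column, 8 rows per line (x1,x2,x3 fixed per line; x4,x5,x6 runs 000..111 left to right):
  rows 0-7 [x1,x2,x3=000]: 00000000  (ones: 0)
  rows 8-15 [x1,x2,x3=001]: 00000000  (ones: 0)
  rows 16-23 [x1,x2,x3=010]: 00000000  (ones: 0)
  rows 24-31 [x1,x2,x3=011]: 00000000  (ones: 0)
  rows 32-39 [x1,x2,x3=100]: 00000000  (ones: 0)
  rows 40-47 [x1,x2,x3=101]: 00000000  (ones: 0)
  rows 48-55 [x1,x2,x3=110]: 00000000  (ones: 0)
  rows 56-63 [x1,x2,x3=111]: 00000000  (ones: 0)
Satisfying assignments = 0+0+0+0+0+0+0+0 = 0

0


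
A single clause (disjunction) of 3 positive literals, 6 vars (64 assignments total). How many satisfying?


Step 1: Total=2^6=64
Step 2: Unsat when all 3 false: 2^3=8
Step 3: Sat=64-8=56

56


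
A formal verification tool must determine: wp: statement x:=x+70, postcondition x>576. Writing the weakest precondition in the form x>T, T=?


Formula: wp(x:=E, P) = P[E/x] (substitute E for x in postcondition)
Step 1: Postcondition: x>576
Step 2: Substitute x+70 for x: x+70>576
Step 3: Solve for x: x > 576-70 = 506

506


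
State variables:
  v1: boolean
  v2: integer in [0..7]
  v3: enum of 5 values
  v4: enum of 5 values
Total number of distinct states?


State space = product of domain sizes of all variables.
Domain sizes:
  v1 (boolean): 2
  v2 (integer in [0..7]): 8
  v3 (enum of 5 values): 5
  v4 (enum of 5 values): 5
Product = 2 * 8 * 5 * 5 = 400

400


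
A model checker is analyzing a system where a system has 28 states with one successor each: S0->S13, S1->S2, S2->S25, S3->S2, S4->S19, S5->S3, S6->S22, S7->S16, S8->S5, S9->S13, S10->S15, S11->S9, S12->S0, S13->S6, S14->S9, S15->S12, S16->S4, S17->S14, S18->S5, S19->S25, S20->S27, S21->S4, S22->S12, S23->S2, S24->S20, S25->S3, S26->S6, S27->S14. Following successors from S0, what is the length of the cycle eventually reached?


Trace from S0 until a state repeats:
  S0 -> S13 -> S6 -> S22 -> S12 -> S0
S0 first seen at step 0, revisited at step 5.
Cycle length = 5 - 0 = 5

5


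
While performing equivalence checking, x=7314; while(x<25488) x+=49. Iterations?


Step 1: x goes from 7314 toward 25488 by 49; the body runs while x<25488, so iterations = ceil((bound-start)/step)
Step 2: Distance=18174
Step 3: ceil(18174/49)=371

371


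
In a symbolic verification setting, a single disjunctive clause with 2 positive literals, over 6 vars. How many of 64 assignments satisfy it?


Step 1: Total=2^6=64
Step 2: Unsat when all 2 false: 2^4=16
Step 3: Sat=64-16=48

48


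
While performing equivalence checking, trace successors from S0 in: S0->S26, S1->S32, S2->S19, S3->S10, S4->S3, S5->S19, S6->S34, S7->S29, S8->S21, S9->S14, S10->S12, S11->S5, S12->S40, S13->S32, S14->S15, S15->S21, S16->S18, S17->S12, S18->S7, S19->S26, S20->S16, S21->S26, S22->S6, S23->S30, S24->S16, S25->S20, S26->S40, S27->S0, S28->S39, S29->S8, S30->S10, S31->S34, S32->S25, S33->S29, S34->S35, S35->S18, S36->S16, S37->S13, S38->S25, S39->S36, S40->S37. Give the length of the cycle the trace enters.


Trace from S0 until a state repeats:
  S0 -> S26 -> S40 -> S37 -> S13 -> S32 -> S25 -> S20 -> S16 -> S18 -> S7 -> S29 -> S8 -> S21 -> S26
S26 first seen at step 1, revisited at step 14.
Cycle length = 14 - 1 = 13

13


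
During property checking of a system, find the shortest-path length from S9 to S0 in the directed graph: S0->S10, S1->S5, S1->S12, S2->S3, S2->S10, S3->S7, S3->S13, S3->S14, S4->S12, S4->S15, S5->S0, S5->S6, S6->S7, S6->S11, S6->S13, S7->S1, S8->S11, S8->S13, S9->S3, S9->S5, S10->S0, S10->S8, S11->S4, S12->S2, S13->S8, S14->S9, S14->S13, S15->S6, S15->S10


BFS layer-by-layer from S9:
  dist 0: {S9}
  dist 1: {S3, S5}
  dist 2: {S0, S6, S7, S13, S14}
  -> S0 reached at distance 2
Shortest path length = 2

2


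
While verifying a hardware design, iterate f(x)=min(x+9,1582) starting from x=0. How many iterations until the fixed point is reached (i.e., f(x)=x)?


Step 1: x=0, cap=1582, increment=9
Step 2: x grows by 9 each step until capped at 1582; fixed point is x=1582
Step 3: iterations = ceil(1582/9) = 176

176


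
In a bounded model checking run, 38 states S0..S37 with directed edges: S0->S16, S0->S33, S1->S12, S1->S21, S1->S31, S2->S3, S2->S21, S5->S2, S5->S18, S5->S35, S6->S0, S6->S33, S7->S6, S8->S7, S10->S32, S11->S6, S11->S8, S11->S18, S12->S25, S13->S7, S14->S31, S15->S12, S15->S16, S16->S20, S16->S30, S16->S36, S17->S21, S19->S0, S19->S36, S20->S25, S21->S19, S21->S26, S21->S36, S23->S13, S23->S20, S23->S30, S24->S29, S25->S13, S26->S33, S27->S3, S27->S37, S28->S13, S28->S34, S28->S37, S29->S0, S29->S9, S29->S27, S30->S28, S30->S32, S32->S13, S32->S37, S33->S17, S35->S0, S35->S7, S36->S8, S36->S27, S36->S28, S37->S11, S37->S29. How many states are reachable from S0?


BFS from S0:
  layer 0: {S0}
  layer 1: {S16, S33}
  layer 2: {S17, S20, S30, S36}
  layer 3: {S8, S21, S25, S27, S28, S32}
  layer 4: {S3, S7, S13, S19, S26, S34, S37}
  layer 5: {S6, S11, S29}
  layer 6: {S9, S18}
Reachable set: {S0, S3, S6, S7, S8, S9, S11, S13, S16, S17, S18, S19, S20, S21, S25, S26, S27, S28, S29, S30, S32, S33, S34, S36, S37}
Count = 25

25


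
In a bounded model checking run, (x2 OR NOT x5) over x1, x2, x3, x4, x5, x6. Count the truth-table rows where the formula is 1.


Formula: (x2 OR NOT x5) over 6 vars (64 rows)
Evaluate each row (x1, x2, x3, x4, x5, x6 as bits, MSB first):
  row 0 [000000]: (0 OR NOT 0) -> 1
  row 1 [000001]: (0 OR NOT 0) -> 1
  row 2 [000010]: (0 OR NOT 1) -> 0
  row 3 [000011]: (0 OR NOT 1) -> 0
  row 4 [000100]: (0 OR NOT 0) -> 1
  (every remaining row is evaluated the same way; all 64 results are listed next)
Full result column, 8 rows per line (x1,x2,x3 fixed per line; x4,x5,x6 runs 000..111 left to right):
  rows 0-7 [x1,x2,x3=000]: 11001100  (ones: 4)
  rows 8-15 [x1,x2,x3=001]: 11001100  (ones: 4)
  rows 16-23 [x1,x2,x3=010]: 11111111  (ones: 8)
  rows 24-31 [x1,x2,x3=011]: 11111111  (ones: 8)
  rows 32-39 [x1,x2,x3=100]: 11001100  (ones: 4)
  rows 40-47 [x1,x2,x3=101]: 11001100  (ones: 4)
  rows 48-55 [x1,x2,x3=110]: 11111111  (ones: 8)
  rows 56-63 [x1,x2,x3=111]: 11111111  (ones: 8)
Count of 1-rows = 4+4+8+8+4+4+8+8 = 48

48


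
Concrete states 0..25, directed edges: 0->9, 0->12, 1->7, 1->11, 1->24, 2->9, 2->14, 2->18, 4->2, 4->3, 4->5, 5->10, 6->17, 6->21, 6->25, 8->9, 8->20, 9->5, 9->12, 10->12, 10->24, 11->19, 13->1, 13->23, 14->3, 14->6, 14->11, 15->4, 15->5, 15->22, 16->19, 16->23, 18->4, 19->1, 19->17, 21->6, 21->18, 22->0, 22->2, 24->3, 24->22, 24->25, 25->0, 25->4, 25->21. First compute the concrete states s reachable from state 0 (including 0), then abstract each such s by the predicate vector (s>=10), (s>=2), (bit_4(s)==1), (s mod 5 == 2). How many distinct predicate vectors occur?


BFS from 0:
Concrete reachable: {0, 1, 2, 3, 4, 5, 6, 7, 9, 10, 11, 12, 14, 17, 18, 19, 21, 22, 24, 25}
Abstract via predicates (s>=10), (s>=2), (bit_4(s)==1), (s mod 5 == 2):
  (0,0,0,0) <- {0, 1}
  (0,1,0,0) <- {3, 4, 5, 6, 9}
  (0,1,0,1) <- {2, 7}
  (1,1,0,0) <- {10, 11, 14}
  (1,1,0,1) <- {12}
  (1,1,1,0) <- {18, 19, 21, 24, 25}
  (1,1,1,1) <- {17, 22}
Distinct abstract states = 7

7


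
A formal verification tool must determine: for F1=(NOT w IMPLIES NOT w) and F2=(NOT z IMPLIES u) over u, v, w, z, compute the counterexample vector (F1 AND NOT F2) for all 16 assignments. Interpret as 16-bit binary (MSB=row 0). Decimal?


F1 = (NOT w IMPLIES NOT w)
F2 = (NOT z IMPLIES u)
Counterexample to F1=>F2 is where F1=1 and F2=0.
Evaluate each row (bits = u,v,w,z, MSB first):
  row 0 [0000]: F1=1 F2=0 -> F1&~F2 -> 1
  row 1 [0001]: F1=1 F2=1 -> F1&~F2 -> 0
  row 2 [0010]: F1=1 F2=0 -> F1&~F2 -> 1
  row 3 [0011]: F1=1 F2=1 -> F1&~F2 -> 0
  row 4 [0100]: F1=1 F2=0 -> F1&~F2 -> 1
  row 5 [0101]: F1=1 F2=1 -> F1&~F2 -> 0
  row 6 [0110]: F1=1 F2=0 -> F1&~F2 -> 1
  row 7 [0111]: F1=1 F2=1 -> F1&~F2 -> 0
  row 8 [1000]: F1=1 F2=1 -> F1&~F2 -> 0
  row 9 [1001]: F1=1 F2=1 -> F1&~F2 -> 0
  row 10 [1010]: F1=1 F2=1 -> F1&~F2 -> 0
  row 11 [1011]: F1=1 F2=1 -> F1&~F2 -> 0
  row 12 [1100]: F1=1 F2=1 -> F1&~F2 -> 0
  row 13 [1101]: F1=1 F2=1 -> F1&~F2 -> 0
  row 14 [1110]: F1=1 F2=1 -> F1&~F2 -> 0
  row 15 [1111]: F1=1 F2=1 -> F1&~F2 -> 0
Full result column, 4 rows per line (u,v fixed per line; w,z runs 00..11 left to right):
  rows 0-3 [u,v=00]: 1010  = hex A
  rows 4-7 [u,v=01]: 1010  = hex A
  rows 8-11 [u,v=10]: 0000  = hex 0
  rows 12-15 [u,v=11]: 0000  = hex 0
Counterexample vector (row 0 .. row 15) = 1010101000000000
Output column grouped in 4s = 1010 1010 0000 0000 = 0xAA00
Convert to decimal digit by digit (value = value*16 + digit):
  A -> 10
  10*16 + 10 (A) = 170
  170*16 + 0 = 2720
  2720*16 + 0 = 43520
Decimal = 43520

43520


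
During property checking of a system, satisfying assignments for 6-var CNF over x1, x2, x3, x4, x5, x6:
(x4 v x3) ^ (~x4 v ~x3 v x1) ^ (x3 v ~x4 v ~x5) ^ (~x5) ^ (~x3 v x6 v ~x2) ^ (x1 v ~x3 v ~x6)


CNF with 6 clauses over 6 vars (64 assignments).
An assignment satisfies CNF iff every clause has >=1 true literal.
Check each row (bits = x1,x2,x3,x4,x5,x6; clause T/F shown):
  row 0 [000000]: clauses=FTTTTT -> 0
  row 1 [000001]: clauses=FTTTTT -> 0
  row 2 [000010]: clauses=FTTFTT -> 0
  row 3 [000011]: clauses=FTTFTT -> 0
  row 4 [000100]: clauses=TTTTTT -> 1
  (every remaining row is evaluated the same way; all 64 results are listed next)
Full result column, 8 rows per line (x1,x2,x3 fixed per line; x4,x5,x6 runs 000..111 left to right):
  rows 0-7 [x1,x2,x3=000]: 00001100  (ones: 2)
  rows 8-15 [x1,x2,x3=001]: 10000000  (ones: 1)
  rows 16-23 [x1,x2,x3=010]: 00001100  (ones: 2)
  rows 24-31 [x1,x2,x3=011]: 00000000  (ones: 0)
  rows 32-39 [x1,x2,x3=100]: 00001100  (ones: 2)
  rows 40-47 [x1,x2,x3=101]: 11001100  (ones: 4)
  rows 48-55 [x1,x2,x3=110]: 00001100  (ones: 2)
  rows 56-63 [x1,x2,x3=111]: 01000100  (ones: 2)
Satisfying assignments = 2+1+2+0+2+4+2+2 = 15

15


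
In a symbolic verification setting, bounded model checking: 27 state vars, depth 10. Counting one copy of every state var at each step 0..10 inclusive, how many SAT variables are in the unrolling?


BMC unrolls to depth k, creating one copy of each state var for steps 0..k.
Step count = 10 + 1 = 11 (steps 0 through 10)
Vars per step = 27
Total = 27 * 11 = 297

297


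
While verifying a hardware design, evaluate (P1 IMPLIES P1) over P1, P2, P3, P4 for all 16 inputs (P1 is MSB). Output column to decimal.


Formula: (P1 IMPLIES P1) over P1, P2, P3, P4 (16 rows)
Evaluate each row (bits = P1,P2,P3,P4, MSB first):
  row 0 [0000]: (0 IMPLIES 0) -> 1
  row 1 [0001]: (0 IMPLIES 0) -> 1
  row 2 [0010]: (0 IMPLIES 0) -> 1
  row 3 [0011]: (0 IMPLIES 0) -> 1
  row 4 [0100]: (0 IMPLIES 0) -> 1
  row 5 [0101]: (0 IMPLIES 0) -> 1
  row 6 [0110]: (0 IMPLIES 0) -> 1
  row 7 [0111]: (0 IMPLIES 0) -> 1
  row 8 [1000]: (1 IMPLIES 1) -> 1
  row 9 [1001]: (1 IMPLIES 1) -> 1
  row 10 [1010]: (1 IMPLIES 1) -> 1
  row 11 [1011]: (1 IMPLIES 1) -> 1
  row 12 [1100]: (1 IMPLIES 1) -> 1
  row 13 [1101]: (1 IMPLIES 1) -> 1
  row 14 [1110]: (1 IMPLIES 1) -> 1
  row 15 [1111]: (1 IMPLIES 1) -> 1
Full result column, 4 rows per line (P1,P2 fixed per line; P3,P4 runs 00..11 left to right):
  rows 0-3 [P1,P2=00]: 1111  = hex F
  rows 4-7 [P1,P2=01]: 1111  = hex F
  rows 8-11 [P1,P2=10]: 1111  = hex F
  rows 12-15 [P1,P2=11]: 1111  = hex F
Output column (row 0 .. row 15) = 1111111111111111
Output column grouped in 4s = 1111 1111 1111 1111 = 0xFFFF
Convert to decimal digit by digit (value = value*16 + digit):
  F -> 15
  15*16 + 15 (F) = 255
  255*16 + 15 (F) = 4095
  4095*16 + 15 (F) = 65535
Decimal = 65535

65535


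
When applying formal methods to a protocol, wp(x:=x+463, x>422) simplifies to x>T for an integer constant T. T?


Formula: wp(x:=E, P) = P[E/x] (substitute E for x in postcondition)
Step 1: Postcondition: x>422
Step 2: Substitute x+463 for x: x+463>422
Step 3: Solve for x: x > 422-463 = -41

-41


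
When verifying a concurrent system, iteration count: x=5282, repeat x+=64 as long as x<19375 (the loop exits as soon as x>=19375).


Step 1: x goes from 5282 toward 19375 by 64; the body runs while x<19375, so iterations = ceil((bound-start)/step)
Step 2: Distance=14093
Step 3: ceil(14093/64)=221

221


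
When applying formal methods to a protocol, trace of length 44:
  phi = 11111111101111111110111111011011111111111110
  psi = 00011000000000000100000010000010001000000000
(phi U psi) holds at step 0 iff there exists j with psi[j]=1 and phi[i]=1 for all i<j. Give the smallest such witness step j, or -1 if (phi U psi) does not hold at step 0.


(phi U psi) at 0: need smallest j with psi[j]=1 and phi[i]=1 for all i in [0,j).
Scan from step 0:
  step 0: phi=1, psi=0 -> continue
  step 1: phi=1, psi=0 -> continue
  step 2: phi=1, psi=0 -> continue
  step 3: psi=1 and phi held for [0,3) -> witness found
Witness step = 3

3


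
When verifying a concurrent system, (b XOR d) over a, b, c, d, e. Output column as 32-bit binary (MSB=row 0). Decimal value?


Formula: (b XOR d) over a, b, c, d, e (32 rows)
Evaluate each row (bits = a,b,c,d,e, MSB first):
  row 0 [00000]: (0 XOR 0) -> 0
  row 1 [00001]: (0 XOR 0) -> 0
  row 2 [00010]: (0 XOR 1) -> 1
  row 3 [00011]: (0 XOR 1) -> 1
  row 4 [00100]: (0 XOR 0) -> 0
  row 5 [00101]: (0 XOR 0) -> 0
  row 6 [00110]: (0 XOR 1) -> 1
  row 7 [00111]: (0 XOR 1) -> 1
  row 8 [01000]: (1 XOR 0) -> 1
  row 9 [01001]: (1 XOR 0) -> 1
  row 10 [01010]: (1 XOR 1) -> 0
  row 11 [01011]: (1 XOR 1) -> 0
  row 12 [01100]: (1 XOR 0) -> 1
  row 13 [01101]: (1 XOR 0) -> 1
  row 14 [01110]: (1 XOR 1) -> 0
  row 15 [01111]: (1 XOR 1) -> 0
  row 16 [10000]: (0 XOR 0) -> 0
  row 17 [10001]: (0 XOR 0) -> 0
  row 18 [10010]: (0 XOR 1) -> 1
  row 19 [10011]: (0 XOR 1) -> 1
  row 20 [10100]: (0 XOR 0) -> 0
  row 21 [10101]: (0 XOR 0) -> 0
  row 22 [10110]: (0 XOR 1) -> 1
  row 23 [10111]: (0 XOR 1) -> 1
  row 24 [11000]: (1 XOR 0) -> 1
  row 25 [11001]: (1 XOR 0) -> 1
  row 26 [11010]: (1 XOR 1) -> 0
  row 27 [11011]: (1 XOR 1) -> 0
  row 28 [11100]: (1 XOR 0) -> 1
  row 29 [11101]: (1 XOR 0) -> 1
  row 30 [11110]: (1 XOR 1) -> 0
  row 31 [11111]: (1 XOR 1) -> 0
Full result column, 4 rows per line (a,b,c fixed per line; d,e runs 00..11 left to right):
  rows 0-3 [a,b,c=000]: 0011  = hex 3
  rows 4-7 [a,b,c=001]: 0011  = hex 3
  rows 8-11 [a,b,c=010]: 1100  = hex C
  rows 12-15 [a,b,c=011]: 1100  = hex C
  rows 16-19 [a,b,c=100]: 0011  = hex 3
  rows 20-23 [a,b,c=101]: 0011  = hex 3
  rows 24-27 [a,b,c=110]: 1100  = hex C
  rows 28-31 [a,b,c=111]: 1100  = hex C
Output column (row 0 .. row 31) = 00110011110011000011001111001100
Output column grouped in 4s = 0011 0011 1100 1100 0011 0011 1100 1100 = 0x33CC33CC
Convert to decimal digit by digit (value = value*16 + digit):
  3 -> 3
  3*16 + 3 = 51
  51*16 + 12 (C) = 828
  828*16 + 12 (C) = 13260
  13260*16 + 3 = 212163
  212163*16 + 3 = 3394611
  3394611*16 + 12 (C) = 54313788
  54313788*16 + 12 (C) = 869020620
Decimal = 869020620

869020620


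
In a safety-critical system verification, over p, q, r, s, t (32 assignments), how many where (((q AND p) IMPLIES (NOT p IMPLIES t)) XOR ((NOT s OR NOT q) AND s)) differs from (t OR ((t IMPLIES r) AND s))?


F1 = (((q AND p) IMPLIES (NOT p IMPLIES t)) XOR ((NOT s OR NOT q) AND s))
F2 = (t OR ((t IMPLIES r) AND s))
Evaluate both on each of 32 rows (bits = p,q,r,s,t):
  row 0 [00000]: F1=1 F2=0 (differ) -> 1
  row 1 [00001]: F1=1 F2=1 -> 0
  row 2 [00010]: F1=0 F2=1 (differ) -> 1
  row 3 [00011]: F1=0 F2=1 (differ) -> 1
  row 4 [00100]: F1=1 F2=0 (differ) -> 1
  row 5 [00101]: F1=1 F2=1 -> 0
  row 6 [00110]: F1=0 F2=1 (differ) -> 1
  row 7 [00111]: F1=0 F2=1 (differ) -> 1
  row 8 [01000]: F1=1 F2=0 (differ) -> 1
  row 9 [01001]: F1=1 F2=1 -> 0
  row 10 [01010]: F1=1 F2=1 -> 0
  row 11 [01011]: F1=1 F2=1 -> 0
  row 12 [01100]: F1=1 F2=0 (differ) -> 1
  row 13 [01101]: F1=1 F2=1 -> 0
  row 14 [01110]: F1=1 F2=1 -> 0
  row 15 [01111]: F1=1 F2=1 -> 0
  row 16 [10000]: F1=1 F2=0 (differ) -> 1
  row 17 [10001]: F1=1 F2=1 -> 0
  row 18 [10010]: F1=0 F2=1 (differ) -> 1
  row 19 [10011]: F1=0 F2=1 (differ) -> 1
  row 20 [10100]: F1=1 F2=0 (differ) -> 1
  row 21 [10101]: F1=1 F2=1 -> 0
  row 22 [10110]: F1=0 F2=1 (differ) -> 1
  row 23 [10111]: F1=0 F2=1 (differ) -> 1
  row 24 [11000]: F1=1 F2=0 (differ) -> 1
  row 25 [11001]: F1=1 F2=1 -> 0
  row 26 [11010]: F1=1 F2=1 -> 0
  row 27 [11011]: F1=1 F2=1 -> 0
  row 28 [11100]: F1=1 F2=0 (differ) -> 1
  row 29 [11101]: F1=1 F2=1 -> 0
  row 30 [11110]: F1=1 F2=1 -> 0
  row 31 [11111]: F1=1 F2=1 -> 0
Full result column, 8 rows per line (p,q fixed per line; r,s,t runs 000..111 left to right):
  rows 0-7 [p,q=00]: 10111011  (ones: 6)
  rows 8-15 [p,q=01]: 10001000  (ones: 2)
  rows 16-23 [p,q=10]: 10111011  (ones: 6)
  rows 24-31 [p,q=11]: 10001000  (ones: 2)
Disagreements = 6+2+6+2 = 16

16


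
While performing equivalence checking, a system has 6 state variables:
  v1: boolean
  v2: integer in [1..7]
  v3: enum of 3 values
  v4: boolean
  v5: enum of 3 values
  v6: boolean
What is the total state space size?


State space = product of domain sizes of all variables.
Domain sizes:
  v1 (boolean): 2
  v2 (integer in [1..7]): 7
  v3 (enum of 3 values): 3
  v4 (boolean): 2
  v5 (enum of 3 values): 3
  v6 (boolean): 2
Product = 2 * 7 * 3 * 2 * 3 * 2 = 504

504


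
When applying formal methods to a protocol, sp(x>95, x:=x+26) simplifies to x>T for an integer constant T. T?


Formula: sp(P, x:=E) = exists old_x. (x = E[old_x/x]) AND P[old_x/x] (old_x is the value of x before the assignment; eliminate old_x by solving x = E[old_x/x] for old_x)
Step 1: Precondition P: x>95, i.e. old_x > 95
Step 2: Assignment gives x = old_x + 26, so old_x = x - 26
Step 3: Substitute into P: x - 26 > 95
Step 4: Simplify: x > 95+26 = 121

121


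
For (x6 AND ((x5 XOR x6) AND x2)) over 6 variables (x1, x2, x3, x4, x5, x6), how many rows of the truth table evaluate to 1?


Formula: (x6 AND ((x5 XOR x6) AND x2)) over 6 vars (64 rows)
Evaluate each row (x1, x2, x3, x4, x5, x6 as bits, MSB first):
  row 0 [000000]: (0 AND ((0 XOR 0) AND 0)) -> 0
  row 1 [000001]: (1 AND ((0 XOR 1) AND 0)) -> 0
  row 2 [000010]: (0 AND ((1 XOR 0) AND 0)) -> 0
  row 3 [000011]: (1 AND ((1 XOR 1) AND 0)) -> 0
  row 4 [000100]: (0 AND ((0 XOR 0) AND 0)) -> 0
  (every remaining row is evaluated the same way; all 64 results are listed next)
Full result column, 8 rows per line (x1,x2,x3 fixed per line; x4,x5,x6 runs 000..111 left to right):
  rows 0-7 [x1,x2,x3=000]: 00000000  (ones: 0)
  rows 8-15 [x1,x2,x3=001]: 00000000  (ones: 0)
  rows 16-23 [x1,x2,x3=010]: 01000100  (ones: 2)
  rows 24-31 [x1,x2,x3=011]: 01000100  (ones: 2)
  rows 32-39 [x1,x2,x3=100]: 00000000  (ones: 0)
  rows 40-47 [x1,x2,x3=101]: 00000000  (ones: 0)
  rows 48-55 [x1,x2,x3=110]: 01000100  (ones: 2)
  rows 56-63 [x1,x2,x3=111]: 01000100  (ones: 2)
Count of 1-rows = 0+0+2+2+0+0+2+2 = 8

8


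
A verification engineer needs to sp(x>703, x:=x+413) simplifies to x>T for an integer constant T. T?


Formula: sp(P, x:=E) = exists old_x. (x = E[old_x/x]) AND P[old_x/x] (old_x is the value of x before the assignment; eliminate old_x by solving x = E[old_x/x] for old_x)
Step 1: Precondition P: x>703, i.e. old_x > 703
Step 2: Assignment gives x = old_x + 413, so old_x = x - 413
Step 3: Substitute into P: x - 413 > 703
Step 4: Simplify: x > 703+413 = 1116

1116


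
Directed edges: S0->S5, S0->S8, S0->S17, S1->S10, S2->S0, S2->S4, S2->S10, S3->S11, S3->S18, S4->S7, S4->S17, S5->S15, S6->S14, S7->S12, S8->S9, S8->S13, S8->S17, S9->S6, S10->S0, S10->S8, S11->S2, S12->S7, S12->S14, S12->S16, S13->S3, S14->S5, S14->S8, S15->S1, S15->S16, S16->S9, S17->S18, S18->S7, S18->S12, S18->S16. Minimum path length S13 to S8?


BFS layer-by-layer from S13:
  dist 0: {S13}
  dist 1: {S3}
  dist 2: {S11, S18}
  dist 3: {S2, S7, S12, S16}
  dist 4: {S0, S4, S9, S10, S14}
  dist 5: {S5, S6, S8, S17}
  -> S8 reached at distance 5
Shortest path length = 5

5


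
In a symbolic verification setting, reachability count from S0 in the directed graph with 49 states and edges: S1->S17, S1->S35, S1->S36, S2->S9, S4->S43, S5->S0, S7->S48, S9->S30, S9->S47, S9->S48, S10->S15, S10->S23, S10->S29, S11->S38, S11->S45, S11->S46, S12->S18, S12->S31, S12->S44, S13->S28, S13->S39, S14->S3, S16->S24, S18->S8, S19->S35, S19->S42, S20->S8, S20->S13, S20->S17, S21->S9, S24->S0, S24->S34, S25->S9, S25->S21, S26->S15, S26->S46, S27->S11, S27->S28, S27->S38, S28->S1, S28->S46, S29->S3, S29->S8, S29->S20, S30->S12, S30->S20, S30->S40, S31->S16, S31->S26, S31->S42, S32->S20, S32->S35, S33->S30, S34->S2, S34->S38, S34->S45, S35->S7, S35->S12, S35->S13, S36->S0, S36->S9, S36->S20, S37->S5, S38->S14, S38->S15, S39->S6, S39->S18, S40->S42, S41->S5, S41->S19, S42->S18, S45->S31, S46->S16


BFS from S0:
  layer 0: {S0}
Reachable set: {S0}
Count = 1

1


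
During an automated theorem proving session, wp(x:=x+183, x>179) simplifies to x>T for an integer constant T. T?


Formula: wp(x:=E, P) = P[E/x] (substitute E for x in postcondition)
Step 1: Postcondition: x>179
Step 2: Substitute x+183 for x: x+183>179
Step 3: Solve for x: x > 179-183 = -4

-4


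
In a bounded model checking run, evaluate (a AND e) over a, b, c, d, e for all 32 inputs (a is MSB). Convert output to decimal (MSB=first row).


Formula: (a AND e) over a, b, c, d, e (32 rows)
Evaluate each row (bits = a,b,c,d,e, MSB first):
  row 0 [00000]: (0 AND 0) -> 0
  row 1 [00001]: (0 AND 1) -> 0
  row 2 [00010]: (0 AND 0) -> 0
  row 3 [00011]: (0 AND 1) -> 0
  row 4 [00100]: (0 AND 0) -> 0
  row 5 [00101]: (0 AND 1) -> 0
  row 6 [00110]: (0 AND 0) -> 0
  row 7 [00111]: (0 AND 1) -> 0
  row 8 [01000]: (0 AND 0) -> 0
  row 9 [01001]: (0 AND 1) -> 0
  row 10 [01010]: (0 AND 0) -> 0
  row 11 [01011]: (0 AND 1) -> 0
  row 12 [01100]: (0 AND 0) -> 0
  row 13 [01101]: (0 AND 1) -> 0
  row 14 [01110]: (0 AND 0) -> 0
  row 15 [01111]: (0 AND 1) -> 0
  row 16 [10000]: (1 AND 0) -> 0
  row 17 [10001]: (1 AND 1) -> 1
  row 18 [10010]: (1 AND 0) -> 0
  row 19 [10011]: (1 AND 1) -> 1
  row 20 [10100]: (1 AND 0) -> 0
  row 21 [10101]: (1 AND 1) -> 1
  row 22 [10110]: (1 AND 0) -> 0
  row 23 [10111]: (1 AND 1) -> 1
  row 24 [11000]: (1 AND 0) -> 0
  row 25 [11001]: (1 AND 1) -> 1
  row 26 [11010]: (1 AND 0) -> 0
  row 27 [11011]: (1 AND 1) -> 1
  row 28 [11100]: (1 AND 0) -> 0
  row 29 [11101]: (1 AND 1) -> 1
  row 30 [11110]: (1 AND 0) -> 0
  row 31 [11111]: (1 AND 1) -> 1
Full result column, 4 rows per line (a,b,c fixed per line; d,e runs 00..11 left to right):
  rows 0-3 [a,b,c=000]: 0000  = hex 0
  rows 4-7 [a,b,c=001]: 0000  = hex 0
  rows 8-11 [a,b,c=010]: 0000  = hex 0
  rows 12-15 [a,b,c=011]: 0000  = hex 0
  rows 16-19 [a,b,c=100]: 0101  = hex 5
  rows 20-23 [a,b,c=101]: 0101  = hex 5
  rows 24-27 [a,b,c=110]: 0101  = hex 5
  rows 28-31 [a,b,c=111]: 0101  = hex 5
Output column (row 0 .. row 31) = 00000000000000000101010101010101
Output column grouped in 4s = 0000 0000 0000 0000 0101 0101 0101 0101 = 0x00005555
Convert to decimal digit by digit (value = value*16 + digit):
  0 -> 0
  0*16 + 0 = 0
  0*16 + 0 = 0
  0*16 + 0 = 0
  0*16 + 5 = 5
  5*16 + 5 = 85
  85*16 + 5 = 1365
  1365*16 + 5 = 21845
Decimal = 21845

21845


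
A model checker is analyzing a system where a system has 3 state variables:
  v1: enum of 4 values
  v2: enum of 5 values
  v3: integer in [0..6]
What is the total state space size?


State space = product of domain sizes of all variables.
Domain sizes:
  v1 (enum of 4 values): 4
  v2 (enum of 5 values): 5
  v3 (integer in [0..6]): 7
Product = 4 * 5 * 7 = 140

140


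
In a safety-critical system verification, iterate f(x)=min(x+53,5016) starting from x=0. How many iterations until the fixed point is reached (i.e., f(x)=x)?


Step 1: x=0, cap=5016, increment=53
Step 2: x grows by 53 each step until capped at 5016; fixed point is x=5016
Step 3: iterations = ceil(5016/53) = 95

95


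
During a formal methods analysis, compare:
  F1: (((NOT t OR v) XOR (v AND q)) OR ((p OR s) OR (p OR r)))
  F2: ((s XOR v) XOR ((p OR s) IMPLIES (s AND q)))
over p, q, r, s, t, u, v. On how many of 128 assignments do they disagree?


F1 = (((NOT t OR v) XOR (v AND q)) OR ((p OR s) OR (p OR r)))
F2 = ((s XOR v) XOR ((p OR s) IMPLIES (s AND q)))
Evaluate both on each of 128 rows (bits = p,q,r,s,t,u,v):
  row 0 [0000000]: F1=1 F2=1 -> 0
  row 1 [0000001]: F1=1 F2=0 (differ) -> 1
  row 2 [0000010]: F1=1 F2=1 -> 0
  row 3 [0000011]: F1=1 F2=0 (differ) -> 1
  row 4 [0000100]: F1=0 F2=1 (differ) -> 1
  (every remaining row is evaluated the same way; all 128 results are listed next)
Full result column, 8 rows per line (p,q,r,s fixed per line; t,u,v runs 000..111 left to right):
  rows 0-7 [p,q,r,s=0000]: 01011111  (ones: 6)
  rows 8-15 [p,q,r,s=0001]: 01010101  (ones: 4)
  rows 16-23 [p,q,r,s=0010]: 01010101  (ones: 4)
  rows 24-31 [p,q,r,s=0011]: 01010101  (ones: 4)
  rows 32-39 [p,q,r,s=0100]: 00001010  (ones: 2)
  rows 40-47 [p,q,r,s=0101]: 10101010  (ones: 4)
  rows 48-55 [p,q,r,s=0110]: 01010101  (ones: 4)
  rows 56-63 [p,q,r,s=0111]: 10101010  (ones: 4)
  rows 64-71 [p,q,r,s=1000]: 10101010  (ones: 4)
  rows 72-79 [p,q,r,s=1001]: 01010101  (ones: 4)
  rows 80-87 [p,q,r,s=1010]: 10101010  (ones: 4)
  rows 88-95 [p,q,r,s=1011]: 01010101  (ones: 4)
  rows 96-103 [p,q,r,s=1100]: 10101010  (ones: 4)
  rows 104-111 [p,q,r,s=1101]: 10101010  (ones: 4)
  rows 112-119 [p,q,r,s=1110]: 10101010  (ones: 4)
  rows 120-127 [p,q,r,s=1111]: 10101010  (ones: 4)
Disagreements = 6+4+4+4+2+4+4+4+4+4+4+4+4+4+4+4 = 64

64


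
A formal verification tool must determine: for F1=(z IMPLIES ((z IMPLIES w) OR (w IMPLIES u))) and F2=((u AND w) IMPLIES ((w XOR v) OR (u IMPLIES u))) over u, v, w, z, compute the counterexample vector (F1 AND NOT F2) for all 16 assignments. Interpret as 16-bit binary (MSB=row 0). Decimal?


F1 = (z IMPLIES ((z IMPLIES w) OR (w IMPLIES u)))
F2 = ((u AND w) IMPLIES ((w XOR v) OR (u IMPLIES u)))
Counterexample to F1=>F2 is where F1=1 and F2=0.
Evaluate each row (bits = u,v,w,z, MSB first):
  row 0 [0000]: F1=1 F2=1 -> F1&~F2 -> 0
  row 1 [0001]: F1=1 F2=1 -> F1&~F2 -> 0
  row 2 [0010]: F1=1 F2=1 -> F1&~F2 -> 0
  row 3 [0011]: F1=1 F2=1 -> F1&~F2 -> 0
  row 4 [0100]: F1=1 F2=1 -> F1&~F2 -> 0
  row 5 [0101]: F1=1 F2=1 -> F1&~F2 -> 0
  row 6 [0110]: F1=1 F2=1 -> F1&~F2 -> 0
  row 7 [0111]: F1=1 F2=1 -> F1&~F2 -> 0
  row 8 [1000]: F1=1 F2=1 -> F1&~F2 -> 0
  row 9 [1001]: F1=1 F2=1 -> F1&~F2 -> 0
  row 10 [1010]: F1=1 F2=1 -> F1&~F2 -> 0
  row 11 [1011]: F1=1 F2=1 -> F1&~F2 -> 0
  row 12 [1100]: F1=1 F2=1 -> F1&~F2 -> 0
  row 13 [1101]: F1=1 F2=1 -> F1&~F2 -> 0
  row 14 [1110]: F1=1 F2=1 -> F1&~F2 -> 0
  row 15 [1111]: F1=1 F2=1 -> F1&~F2 -> 0
Full result column, 4 rows per line (u,v fixed per line; w,z runs 00..11 left to right):
  rows 0-3 [u,v=00]: 0000  = hex 0
  rows 4-7 [u,v=01]: 0000  = hex 0
  rows 8-11 [u,v=10]: 0000  = hex 0
  rows 12-15 [u,v=11]: 0000  = hex 0
Counterexample vector (row 0 .. row 15) = 0000000000000000
Output column grouped in 4s = 0000 0000 0000 0000 = 0x0000
Convert to decimal digit by digit (value = value*16 + digit):
  0 -> 0
  0*16 + 0 = 0
  0*16 + 0 = 0
  0*16 + 0 = 0
Decimal = 0

0
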